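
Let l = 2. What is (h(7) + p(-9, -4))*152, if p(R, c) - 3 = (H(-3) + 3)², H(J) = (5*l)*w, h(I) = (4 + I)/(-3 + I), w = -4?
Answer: 208962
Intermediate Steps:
h(I) = (4 + I)/(-3 + I)
H(J) = -40 (H(J) = (5*2)*(-4) = 10*(-4) = -40)
p(R, c) = 1372 (p(R, c) = 3 + (-40 + 3)² = 3 + (-37)² = 3 + 1369 = 1372)
(h(7) + p(-9, -4))*152 = ((4 + 7)/(-3 + 7) + 1372)*152 = (11/4 + 1372)*152 = (5499/4)*152 = 208962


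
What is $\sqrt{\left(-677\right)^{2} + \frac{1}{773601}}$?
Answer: $\frac{\sqrt{274290889147700730}}{773601} \approx 677.0$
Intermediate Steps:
$\sqrt{\left(-677\right)^{2} + \frac{1}{773601}} = \sqrt{458329 + \frac{1}{773601}} = \sqrt{\frac{354563772730}{773601}} = \frac{\sqrt{274290889147700730}}{773601}$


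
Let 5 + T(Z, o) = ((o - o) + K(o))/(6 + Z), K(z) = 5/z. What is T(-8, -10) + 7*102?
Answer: 2837/4 ≈ 709.25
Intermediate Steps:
T(Z, o) = -5 + 5/(o*(6 + Z)) (T(Z, o) = -5 + ((o - o) + 5/o)/(6 + Z) = -5 + (0 + 5/o)/(6 + Z) = -5 + (5/o)/(6 + Z) = -5 + 5/(o*(6 + Z)))
T(-8, -10) + 7*102 = 5*(1 - 1*(-10)*(6 - 8))/(-10*(6 - 8)) + 7*102 = 5*(-⅒)*(1 - 1*(-10)*(-2))/(-2) + 714 = 5*(-⅒)*(-½)*(1 - 20) + 714 = 5*(-⅒)*(-½)*(-19) + 714 = -19/4 + 714 = 2837/4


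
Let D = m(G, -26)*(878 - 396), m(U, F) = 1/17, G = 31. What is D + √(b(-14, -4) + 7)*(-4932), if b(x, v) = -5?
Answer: 482/17 - 4932*√2 ≈ -6946.5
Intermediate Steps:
m(U, F) = 1/17
D = 482/17 (D = (878 - 396)/17 = (1/17)*482 = 482/17 ≈ 28.353)
D + √(b(-14, -4) + 7)*(-4932) = 482/17 + √(-5 + 7)*(-4932) = 482/17 + √2*(-4932) = 482/17 - 4932*√2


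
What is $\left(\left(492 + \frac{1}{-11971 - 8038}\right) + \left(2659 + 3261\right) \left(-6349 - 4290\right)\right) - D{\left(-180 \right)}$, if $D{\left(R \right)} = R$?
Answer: $- \frac{1260210999873}{20009} \approx -6.2982 \cdot 10^{7}$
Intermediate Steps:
$\left(\left(492 + \frac{1}{-11971 - 8038}\right) + \left(2659 + 3261\right) \left(-6349 - 4290\right)\right) - D{\left(-180 \right)} = \left(\left(492 + \frac{1}{-11971 - 8038}\right) + \left(2659 + 3261\right) \left(-6349 - 4290\right)\right) - -180 = \left(\left(492 + \frac{1}{-20009}\right) + 5920 \left(-10639\right)\right) + 180 = \left(\left(492 - \frac{1}{20009}\right) - 62982880\right) + 180 = \left(\frac{9844427}{20009} - 62982880\right) + 180 = - \frac{1260214601493}{20009} + 180 = - \frac{1260210999873}{20009}$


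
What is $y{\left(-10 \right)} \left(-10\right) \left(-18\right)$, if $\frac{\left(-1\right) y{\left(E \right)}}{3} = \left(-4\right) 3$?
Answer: $6480$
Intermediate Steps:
$y{\left(E \right)} = 36$ ($y{\left(E \right)} = - 3 \left(\left(-4\right) 3\right) = \left(-3\right) \left(-12\right) = 36$)
$y{\left(-10 \right)} \left(-10\right) \left(-18\right) = 36 \left(-10\right) \left(-18\right) = \left(-360\right) \left(-18\right) = 6480$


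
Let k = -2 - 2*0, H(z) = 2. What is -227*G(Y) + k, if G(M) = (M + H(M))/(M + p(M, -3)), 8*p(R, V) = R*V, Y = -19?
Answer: -31062/95 ≈ -326.97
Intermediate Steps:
p(R, V) = R*V/8 (p(R, V) = (R*V)/8 = R*V/8)
G(M) = 8*(2 + M)/(5*M) (G(M) = (M + 2)/(M + (1/8)*M*(-3)) = (2 + M)/(M - 3*M/8) = (2 + M)/((5*M/8)) = (2 + M)*(8/(5*M)) = 8*(2 + M)/(5*M))
k = -2 (k = -2 + 0 = -2)
-227*G(Y) + k = -1816*(2 - 19)/(5*(-19)) - 2 = -1816*(-1)*(-17)/(5*19) - 2 = -227*136/95 - 2 = -30872/95 - 2 = -31062/95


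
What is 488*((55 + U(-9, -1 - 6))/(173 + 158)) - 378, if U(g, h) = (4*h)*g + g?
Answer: 20306/331 ≈ 61.347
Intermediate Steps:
U(g, h) = g + 4*g*h (U(g, h) = 4*g*h + g = g + 4*g*h)
488*((55 + U(-9, -1 - 6))/(173 + 158)) - 378 = 488*((55 - 9*(1 + 4*(-1 - 6)))/(173 + 158)) - 378 = 488*((55 - 9*(1 + 4*(-7)))/331) - 378 = 488*((55 - 9*(1 - 28))*(1/331)) - 378 = 488*((55 - 9*(-27))*(1/331)) - 378 = 488*((55 + 243)*(1/331)) - 378 = 488*(298*(1/331)) - 378 = 488*(298/331) - 378 = 145424/331 - 378 = 20306/331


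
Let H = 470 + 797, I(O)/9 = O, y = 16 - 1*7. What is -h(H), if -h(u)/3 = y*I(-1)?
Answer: -243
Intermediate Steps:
y = 9 (y = 16 - 7 = 9)
I(O) = 9*O
H = 1267
h(u) = 243 (h(u) = -27*9*(-1) = -27*(-9) = -3*(-81) = 243)
-h(H) = -1*243 = -243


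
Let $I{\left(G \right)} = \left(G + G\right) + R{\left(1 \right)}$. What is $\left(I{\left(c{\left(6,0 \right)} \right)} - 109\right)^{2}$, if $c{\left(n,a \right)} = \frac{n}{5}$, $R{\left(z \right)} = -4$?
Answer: $\frac{305809}{25} \approx 12232.0$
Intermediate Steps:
$c{\left(n,a \right)} = \frac{n}{5}$ ($c{\left(n,a \right)} = n \frac{1}{5} = \frac{n}{5}$)
$I{\left(G \right)} = -4 + 2 G$ ($I{\left(G \right)} = \left(G + G\right) - 4 = 2 G - 4 = -4 + 2 G$)
$\left(I{\left(c{\left(6,0 \right)} \right)} - 109\right)^{2} = \left(\left(-4 + 2 \cdot \frac{1}{5} \cdot 6\right) - 109\right)^{2} = \left(\left(-4 + 2 \cdot \frac{6}{5}\right) - 109\right)^{2} = \left(\left(-4 + \frac{12}{5}\right) - 109\right)^{2} = \left(- \frac{8}{5} - 109\right)^{2} = \left(- \frac{553}{5}\right)^{2} = \frac{305809}{25}$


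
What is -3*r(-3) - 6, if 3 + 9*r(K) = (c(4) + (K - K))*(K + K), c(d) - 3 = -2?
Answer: -3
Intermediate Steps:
c(d) = 1 (c(d) = 3 - 2 = 1)
r(K) = -⅓ + 2*K/9 (r(K) = -⅓ + ((1 + (K - K))*(K + K))/9 = -⅓ + ((1 + 0)*(2*K))/9 = -⅓ + (1*(2*K))/9 = -⅓ + (2*K)/9 = -⅓ + 2*K/9)
-3*r(-3) - 6 = -3*(-⅓ + (2/9)*(-3)) - 6 = -3*(-⅓ - ⅔) - 6 = -3*(-1) - 6 = 3 - 6 = -3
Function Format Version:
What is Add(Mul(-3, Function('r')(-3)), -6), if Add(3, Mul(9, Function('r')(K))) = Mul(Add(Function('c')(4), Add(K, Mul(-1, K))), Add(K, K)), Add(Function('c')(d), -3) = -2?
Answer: -3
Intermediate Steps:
Function('c')(d) = 1 (Function('c')(d) = Add(3, -2) = 1)
Function('r')(K) = Add(Rational(-1, 3), Mul(Rational(2, 9), K)) (Function('r')(K) = Add(Rational(-1, 3), Mul(Rational(1, 9), Mul(Add(1, Add(K, Mul(-1, K))), Add(K, K)))) = Add(Rational(-1, 3), Mul(Rational(1, 9), Mul(Add(1, 0), Mul(2, K)))) = Add(Rational(-1, 3), Mul(Rational(1, 9), Mul(1, Mul(2, K)))) = Add(Rational(-1, 3), Mul(Rational(1, 9), Mul(2, K))) = Add(Rational(-1, 3), Mul(Rational(2, 9), K)))
Add(Mul(-3, Function('r')(-3)), -6) = Add(Mul(-3, Add(Rational(-1, 3), Mul(Rational(2, 9), -3))), -6) = Add(Mul(-3, Add(Rational(-1, 3), Rational(-2, 3))), -6) = Add(Mul(-3, -1), -6) = Add(3, -6) = -3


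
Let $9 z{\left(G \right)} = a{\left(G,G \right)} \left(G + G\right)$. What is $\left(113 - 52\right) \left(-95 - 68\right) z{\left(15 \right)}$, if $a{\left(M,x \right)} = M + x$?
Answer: $-994300$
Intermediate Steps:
$z{\left(G \right)} = \frac{4 G^{2}}{9}$ ($z{\left(G \right)} = \frac{\left(G + G\right) \left(G + G\right)}{9} = \frac{2 G 2 G}{9} = \frac{4 G^{2}}{9}$)
$\left(113 - 52\right) \left(-95 - 68\right) z{\left(15 \right)} = \left(113 - 52\right) \left(-95 - 68\right) \frac{4 \cdot 15^{2}}{9} = 61 \left(-163\right) \frac{4}{9} \cdot 225 = \left(-9943\right) 100 = -994300$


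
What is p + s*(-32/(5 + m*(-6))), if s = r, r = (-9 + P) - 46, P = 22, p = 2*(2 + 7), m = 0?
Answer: 1146/5 ≈ 229.20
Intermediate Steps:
p = 18 (p = 2*9 = 18)
r = -33 (r = (-9 + 22) - 46 = 13 - 46 = -33)
s = -33
p + s*(-32/(5 + m*(-6))) = 18 - (-1056)/(5 + 0*(-6)) = 18 - (-1056)/(5 + 0) = 18 - (-1056)/5 = 18 - 33*(-32/5) = 18 + 1056/5 = 1146/5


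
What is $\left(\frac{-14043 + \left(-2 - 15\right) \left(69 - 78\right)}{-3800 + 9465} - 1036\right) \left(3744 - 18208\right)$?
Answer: $\frac{17017850624}{1133} \approx 1.502 \cdot 10^{7}$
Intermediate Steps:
$\left(\frac{-14043 + \left(-2 - 15\right) \left(69 - 78\right)}{-3800 + 9465} - 1036\right) \left(3744 - 18208\right) = \left(\frac{-14043 - -153}{5665} - 1036\right) \left(-14464\right) = \left(\left(-14043 + 153\right) \frac{1}{5665} - 1036\right) \left(-14464\right) = \left(\left(-13890\right) \frac{1}{5665} - 1036\right) \left(-14464\right) = \left(- \frac{2778}{1133} - 1036\right) \left(-14464\right) = \left(- \frac{1176566}{1133}\right) \left(-14464\right) = \frac{17017850624}{1133}$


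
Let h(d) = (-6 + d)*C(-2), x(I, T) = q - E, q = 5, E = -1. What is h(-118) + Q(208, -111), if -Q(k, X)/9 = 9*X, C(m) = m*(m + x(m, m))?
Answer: 9983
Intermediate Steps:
x(I, T) = 6 (x(I, T) = 5 - 1*(-1) = 5 + 1 = 6)
C(m) = m*(6 + m) (C(m) = m*(m + 6) = m*(6 + m))
Q(k, X) = -81*X
h(d) = 48 - 8*d (h(d) = (-6 + d)*(-2*(6 - 2)) = (-6 + d)*(-2*4) = (-6 + d)*(-8) = 48 - 8*d)
h(-118) + Q(208, -111) = (48 - 8*(-118)) - 81*(-111) = (48 + 944) + 8991 = 992 + 8991 = 9983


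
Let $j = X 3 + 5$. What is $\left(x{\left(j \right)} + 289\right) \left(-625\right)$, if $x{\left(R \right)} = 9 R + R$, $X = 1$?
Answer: $-230625$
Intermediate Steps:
$j = 8$ ($j = 1 \cdot 3 + 5 = 3 + 5 = 8$)
$x{\left(R \right)} = 10 R$
$\left(x{\left(j \right)} + 289\right) \left(-625\right) = \left(10 \cdot 8 + 289\right) \left(-625\right) = \left(80 + 289\right) \left(-625\right) = 369 \left(-625\right) = -230625$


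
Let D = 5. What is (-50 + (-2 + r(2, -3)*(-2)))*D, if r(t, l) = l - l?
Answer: -260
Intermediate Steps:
r(t, l) = 0
(-50 + (-2 + r(2, -3)*(-2)))*D = (-50 + (-2 + 0*(-2)))*5 = (-50 + (-2 + 0))*5 = (-50 - 2)*5 = -52*5 = -260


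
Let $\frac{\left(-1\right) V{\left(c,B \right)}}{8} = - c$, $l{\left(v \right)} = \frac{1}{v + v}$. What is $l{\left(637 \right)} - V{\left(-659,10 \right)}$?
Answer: $\frac{6716529}{1274} \approx 5272.0$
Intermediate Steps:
$l{\left(v \right)} = \frac{1}{2 v}$
$V{\left(c,B \right)} = 8 c$ ($V{\left(c,B \right)} = - 8 \left(- c\right) = 8 c$)
$l{\left(637 \right)} - V{\left(-659,10 \right)} = \frac{1}{2 \cdot 637} - 8 \left(-659\right) = \frac{1}{2} \cdot \frac{1}{637} - -5272 = \frac{1}{1274} + 5272 = \frac{6716529}{1274}$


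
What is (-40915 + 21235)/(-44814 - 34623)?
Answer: 6560/26479 ≈ 0.24774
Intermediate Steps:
(-40915 + 21235)/(-44814 - 34623) = -19680/(-79437) = -19680*(-1/79437) = 6560/26479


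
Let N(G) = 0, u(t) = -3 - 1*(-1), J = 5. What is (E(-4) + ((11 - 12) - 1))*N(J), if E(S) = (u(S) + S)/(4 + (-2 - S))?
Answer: 0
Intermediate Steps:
u(t) = -2 (u(t) = -3 + 1 = -2)
E(S) = (-2 + S)/(2 - S) (E(S) = (-2 + S)/(4 + (-2 - S)) = (-2 + S)/(2 - S))
(E(-4) + ((11 - 12) - 1))*N(J) = (-1 + ((11 - 12) - 1))*0 = (-1 + (-1 - 1))*0 = (-1 - 2)*0 = -3*0 = 0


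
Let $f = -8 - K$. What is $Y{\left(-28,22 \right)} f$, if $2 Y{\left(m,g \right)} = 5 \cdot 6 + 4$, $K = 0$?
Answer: $-136$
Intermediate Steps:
$Y{\left(m,g \right)} = 17$ ($Y{\left(m,g \right)} = \frac{5 \cdot 6 + 4}{2} = \frac{30 + 4}{2} = \frac{1}{2} \cdot 34 = 17$)
$f = -8$ ($f = -8 - 0 = -8 + 0 = -8$)
$Y{\left(-28,22 \right)} f = 17 \left(-8\right) = -136$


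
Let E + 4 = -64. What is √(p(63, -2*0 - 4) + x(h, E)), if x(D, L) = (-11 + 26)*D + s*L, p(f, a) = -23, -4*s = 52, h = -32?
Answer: √381 ≈ 19.519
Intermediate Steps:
s = -13 (s = -¼*52 = -13)
E = -68 (E = -4 - 64 = -68)
x(D, L) = -13*L + 15*D (x(D, L) = (-11 + 26)*D - 13*L = 15*D - 13*L = -13*L + 15*D)
√(p(63, -2*0 - 4) + x(h, E)) = √(-23 + (-13*(-68) + 15*(-32))) = √(-23 + (884 - 480)) = √(-23 + 404) = √381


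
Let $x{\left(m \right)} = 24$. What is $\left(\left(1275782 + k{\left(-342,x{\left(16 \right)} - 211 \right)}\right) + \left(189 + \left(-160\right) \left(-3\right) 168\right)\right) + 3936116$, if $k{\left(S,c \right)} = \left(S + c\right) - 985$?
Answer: $5291213$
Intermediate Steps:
$k{\left(S,c \right)} = -985 + S + c$
$\left(\left(1275782 + k{\left(-342,x{\left(16 \right)} - 211 \right)}\right) + \left(189 + \left(-160\right) \left(-3\right) 168\right)\right) + 3936116 = \left(\left(1275782 - 1514\right) + \left(189 + \left(-160\right) \left(-3\right) 168\right)\right) + 3936116 = \left(\left(1275782 - 1514\right) + \left(189 + 480 \cdot 168\right)\right) + 3936116 = \left(\left(1275782 - 1514\right) + \left(189 + 80640\right)\right) + 3936116 = \left(\left(1275782 - 1514\right) + 80829\right) + 3936116 = \left(1274268 + 80829\right) + 3936116 = 1355097 + 3936116 = 5291213$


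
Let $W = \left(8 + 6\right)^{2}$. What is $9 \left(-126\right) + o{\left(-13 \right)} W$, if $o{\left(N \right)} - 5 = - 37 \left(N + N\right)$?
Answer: $188398$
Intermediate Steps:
$o{\left(N \right)} = 5 - 74 N$ ($o{\left(N \right)} = 5 - 37 \left(N + N\right) = 5 - 37 \cdot 2 N = 5 - 74 N$)
$W = 196$ ($W = 14^{2} = 196$)
$9 \left(-126\right) + o{\left(-13 \right)} W = 9 \left(-126\right) + \left(5 - -962\right) 196 = -1134 + \left(5 + 962\right) 196 = -1134 + 967 \cdot 196 = -1134 + 189532 = 188398$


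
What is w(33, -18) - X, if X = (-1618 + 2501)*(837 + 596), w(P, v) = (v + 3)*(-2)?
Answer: -1265309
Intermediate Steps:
w(P, v) = -6 - 2*v (w(P, v) = (3 + v)*(-2) = -6 - 2*v)
X = 1265339 (X = 883*1433 = 1265339)
w(33, -18) - X = (-6 - 2*(-18)) - 1*1265339 = (-6 + 36) - 1265339 = 30 - 1265339 = -1265309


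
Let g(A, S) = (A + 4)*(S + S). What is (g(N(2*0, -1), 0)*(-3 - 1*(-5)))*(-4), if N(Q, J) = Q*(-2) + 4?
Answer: 0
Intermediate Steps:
N(Q, J) = 4 - 2*Q (N(Q, J) = -2*Q + 4 = 4 - 2*Q)
g(A, S) = 2*S*(4 + A) (g(A, S) = (4 + A)*(2*S) = 2*S*(4 + A))
(g(N(2*0, -1), 0)*(-3 - 1*(-5)))*(-4) = ((2*0*(4 + (4 - 4*0)))*(-3 - 1*(-5)))*(-4) = ((2*0*(4 + (4 - 2*0)))*(-3 + 5))*(-4) = ((2*0*(4 + (4 + 0)))*2)*(-4) = ((2*0*(4 + 4))*2)*(-4) = ((2*0*8)*2)*(-4) = (0*2)*(-4) = 0*(-4) = 0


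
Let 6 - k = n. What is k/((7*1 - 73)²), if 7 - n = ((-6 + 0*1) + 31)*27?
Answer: 337/2178 ≈ 0.15473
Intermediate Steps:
n = -668 (n = 7 - ((-6 + 0*1) + 31)*27 = 7 - ((-6 + 0) + 31)*27 = 7 - (-6 + 31)*27 = 7 - 25*27 = 7 - 1*675 = 7 - 675 = -668)
k = 674 (k = 6 - 1*(-668) = 6 + 668 = 674)
k/((7*1 - 73)²) = 674/((7*1 - 73)²) = 674/((7 - 73)²) = 674/((-66)²) = 674/4356 = 674*(1/4356) = 337/2178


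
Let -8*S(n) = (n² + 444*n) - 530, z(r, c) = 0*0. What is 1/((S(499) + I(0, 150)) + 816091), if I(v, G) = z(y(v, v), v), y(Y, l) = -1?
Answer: 8/6058701 ≈ 1.3204e-6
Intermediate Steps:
z(r, c) = 0
S(n) = 265/4 - 111*n/2 - n²/8 (S(n) = -((n² + 444*n) - 530)/8 = -(-530 + n² + 444*n)/8 = 265/4 - 111*n/2 - n²/8)
I(v, G) = 0
1/((S(499) + I(0, 150)) + 816091) = 1/(((265/4 - 111/2*499 - ⅛*499²) + 0) + 816091) = 1/(((265/4 - 55389/2 - ⅛*249001) + 0) + 816091) = 1/(((265/4 - 55389/2 - 249001/8) + 0) + 816091) = 1/((-470027/8 + 0) + 816091) = 1/(-470027/8 + 816091) = 1/(6058701/8) = 8/6058701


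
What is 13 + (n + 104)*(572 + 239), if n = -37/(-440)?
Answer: 37147087/440 ≈ 84425.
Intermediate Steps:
n = 37/440 (n = -37*(-1/440) = 37/440 ≈ 0.084091)
13 + (n + 104)*(572 + 239) = 13 + (37/440 + 104)*(572 + 239) = 13 + (45797/440)*811 = 13 + 37141367/440 = 37147087/440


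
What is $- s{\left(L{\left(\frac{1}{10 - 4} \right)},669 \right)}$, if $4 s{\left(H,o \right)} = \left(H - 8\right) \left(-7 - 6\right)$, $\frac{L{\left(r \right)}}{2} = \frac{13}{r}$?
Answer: $481$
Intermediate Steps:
$L{\left(r \right)} = \frac{26}{r}$ ($L{\left(r \right)} = 2 \frac{13}{r} = \frac{26}{r}$)
$s{\left(H,o \right)} = 26 - \frac{13 H}{4}$ ($s{\left(H,o \right)} = \frac{\left(H - 8\right) \left(-7 - 6\right)}{4} = \frac{\left(-8 + H\right) \left(-7 - 6\right)}{4} = \frac{\left(-8 + H\right) \left(-13\right)}{4} = \frac{104 - 13 H}{4} = 26 - \frac{13 H}{4}$)
$- s{\left(L{\left(\frac{1}{10 - 4} \right)},669 \right)} = - (26 - \frac{13 \frac{26}{\frac{1}{10 - 4}}}{4}) = - (26 - \frac{13 \frac{26}{\frac{1}{6}}}{4}) = - (26 - \frac{13 \cdot 26 \frac{1}{\frac{1}{6}}}{4}) = - (26 - \frac{13 \cdot 26 \cdot 6}{4}) = - (26 - 507) = \left(-1\right) \left(-481\right) = 481$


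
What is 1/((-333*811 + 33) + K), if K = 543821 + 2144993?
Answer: 1/2418784 ≈ 4.1343e-7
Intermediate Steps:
K = 2688814
1/((-333*811 + 33) + K) = 1/((-333*811 + 33) + 2688814) = 1/((-270063 + 33) + 2688814) = 1/(-270030 + 2688814) = 1/2418784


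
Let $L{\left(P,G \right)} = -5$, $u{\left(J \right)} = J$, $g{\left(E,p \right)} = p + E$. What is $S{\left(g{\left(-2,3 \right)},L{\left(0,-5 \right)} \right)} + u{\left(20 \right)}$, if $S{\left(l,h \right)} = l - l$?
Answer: $20$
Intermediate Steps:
$g{\left(E,p \right)} = E + p$
$S{\left(l,h \right)} = 0$
$S{\left(g{\left(-2,3 \right)},L{\left(0,-5 \right)} \right)} + u{\left(20 \right)} = 0 + 20 = 20$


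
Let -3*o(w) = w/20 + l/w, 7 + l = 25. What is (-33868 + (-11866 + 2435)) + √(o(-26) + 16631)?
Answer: -43299 + √2529676110/390 ≈ -43170.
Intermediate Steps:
l = 18 (l = -7 + 25 = 18)
o(w) = -6/w - w/60 (o(w) = -(w/20 + 18/w)/3 = -(18/w + w/20)/3 = -6/w - w/60)
(-33868 + (-11866 + 2435)) + √(o(-26) + 16631) = (-33868 + (-11866 + 2435)) + √((-6/(-26) - 1/60*(-26)) + 16631) = (-33868 - 9431) + √((-6*(-1/26) + 13/30) + 16631) = -43299 + √((3/13 + 13/30) + 16631) = -43299 + √(259/390 + 16631) = -43299 + √(6486349/390) = -43299 + √2529676110/390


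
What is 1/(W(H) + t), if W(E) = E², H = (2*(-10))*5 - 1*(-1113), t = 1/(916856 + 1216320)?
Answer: 2133176/2188999082745 ≈ 9.7450e-7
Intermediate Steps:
t = 1/2133176 ≈ 4.6878e-7
H = 1013 (H = -20*5 + 1113 = -100 + 1113 = 1013)
1/(W(H) + t) = 1/(1013² + 1/2133176) = 1/(1026169 + 1/2133176) = 1/(2188999082745/2133176) = 2133176/2188999082745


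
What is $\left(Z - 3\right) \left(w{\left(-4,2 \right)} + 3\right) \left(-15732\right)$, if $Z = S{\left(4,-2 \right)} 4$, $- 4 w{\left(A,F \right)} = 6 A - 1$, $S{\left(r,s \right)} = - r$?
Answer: $2764899$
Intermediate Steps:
$w{\left(A,F \right)} = \frac{1}{4} - \frac{3 A}{2}$ ($w{\left(A,F \right)} = - \frac{6 A - 1}{4} = - \frac{-1 + 6 A}{4} = \frac{1}{4} - \frac{3 A}{2}$)
$Z = -16$ ($Z = \left(-1\right) 4 \cdot 4 = \left(-4\right) 4 = -16$)
$\left(Z - 3\right) \left(w{\left(-4,2 \right)} + 3\right) \left(-15732\right) = \left(-16 - 3\right) \left(\left(\frac{1}{4} - -6\right) + 3\right) \left(-15732\right) = - 19 \left(\left(\frac{1}{4} + 6\right) + 3\right) \left(-15732\right) = - 19 \left(\frac{25}{4} + 3\right) \left(-15732\right) = \left(-19\right) \frac{37}{4} \left(-15732\right) = \left(- \frac{703}{4}\right) \left(-15732\right) = 2764899$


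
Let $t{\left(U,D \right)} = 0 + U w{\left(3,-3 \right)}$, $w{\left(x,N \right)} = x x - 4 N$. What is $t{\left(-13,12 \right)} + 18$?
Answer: $-255$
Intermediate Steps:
$w{\left(x,N \right)} = x^{2} - 4 N$
$t{\left(U,D \right)} = 21 U$ ($t{\left(U,D \right)} = 0 + U \left(3^{2} - -12\right) = 0 + U \left(9 + 12\right) = 0 + U 21 = 0 + 21 U = 21 U$)
$t{\left(-13,12 \right)} + 18 = 21 \left(-13\right) + 18 = -273 + 18 = -255$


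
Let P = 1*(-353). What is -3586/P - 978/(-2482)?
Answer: 4622843/438073 ≈ 10.553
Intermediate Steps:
P = -353
-3586/P - 978/(-2482) = -3586/(-353) - 978/(-2482) = -3586*(-1/353) - 978*(-1/2482) = 3586/353 + 489/1241 = 4622843/438073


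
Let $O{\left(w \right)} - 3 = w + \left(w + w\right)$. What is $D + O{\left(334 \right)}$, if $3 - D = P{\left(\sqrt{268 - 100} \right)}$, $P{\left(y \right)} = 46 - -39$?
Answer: $923$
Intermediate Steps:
$P{\left(y \right)} = 85$ ($P{\left(y \right)} = 46 + 39 = 85$)
$D = -82$ ($D = 3 - 85 = -82$)
$O{\left(w \right)} = 3 + 3 w$ ($O{\left(w \right)} = 3 + \left(w + \left(w + w\right)\right) = 3 + \left(w + 2 w\right) = 3 + 3 w$)
$D + O{\left(334 \right)} = -82 + \left(3 + 3 \cdot 334\right) = -82 + \left(3 + 1002\right) = -82 + 1005 = 923$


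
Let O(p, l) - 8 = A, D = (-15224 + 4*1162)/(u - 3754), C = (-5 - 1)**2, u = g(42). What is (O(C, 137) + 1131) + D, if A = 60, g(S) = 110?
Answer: 1094933/911 ≈ 1201.9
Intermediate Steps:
u = 110
C = 36 (C = (-6)**2 = 36)
D = 2644/911 (D = (-15224 + 4*1162)/(110 - 3754) = (-15224 + 4648)/(-3644) = -10576*(-1/3644) = 2644/911 ≈ 2.9023)
O(p, l) = 68 (O(p, l) = 8 + 60 = 68)
(O(C, 137) + 1131) + D = (68 + 1131) + 2644/911 = 1199 + 2644/911 = 1094933/911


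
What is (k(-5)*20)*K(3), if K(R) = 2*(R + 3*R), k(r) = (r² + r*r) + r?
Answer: 21600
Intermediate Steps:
k(r) = r + 2*r² (k(r) = (r² + r²) + r = 2*r² + r = r + 2*r²)
K(R) = 8*R (K(R) = 2*(4*R) = 8*R)
(k(-5)*20)*K(3) = (-5*(1 + 2*(-5))*20)*(8*3) = (-5*(1 - 10)*20)*24 = (-5*(-9)*20)*24 = (45*20)*24 = 900*24 = 21600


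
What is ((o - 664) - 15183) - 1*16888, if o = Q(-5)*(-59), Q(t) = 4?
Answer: -32971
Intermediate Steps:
o = -236 (o = 4*(-59) = -236)
((o - 664) - 15183) - 1*16888 = ((-236 - 664) - 15183) - 1*16888 = (-900 - 15183) - 16888 = -16083 - 16888 = -32971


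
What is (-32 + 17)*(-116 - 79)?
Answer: 2925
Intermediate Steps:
(-32 + 17)*(-116 - 79) = -15*(-195) = 2925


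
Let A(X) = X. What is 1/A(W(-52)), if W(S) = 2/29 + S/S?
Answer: 29/31 ≈ 0.93548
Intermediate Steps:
W(S) = 31/29 (W(S) = 2*(1/29) + 1 = 2/29 + 1 = 31/29)
1/A(W(-52)) = 1/(31/29) = 29/31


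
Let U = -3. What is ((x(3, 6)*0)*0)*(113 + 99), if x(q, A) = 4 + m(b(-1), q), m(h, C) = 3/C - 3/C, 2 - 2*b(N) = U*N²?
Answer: 0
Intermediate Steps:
b(N) = 1 + 3*N²/2 (b(N) = 1 - (-3)*N²/2 = 1 + 3*N²/2)
m(h, C) = 0
x(q, A) = 4 (x(q, A) = 4 + 0 = 4)
((x(3, 6)*0)*0)*(113 + 99) = ((4*0)*0)*(113 + 99) = (0*0)*212 = 0*212 = 0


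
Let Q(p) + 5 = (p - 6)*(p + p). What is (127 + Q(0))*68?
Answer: 8296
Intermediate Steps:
Q(p) = -5 + 2*p*(-6 + p) (Q(p) = -5 + (p - 6)*(p + p) = -5 + (-6 + p)*(2*p) = -5 + 2*p*(-6 + p))
(127 + Q(0))*68 = (127 + (-5 - 12*0 + 2*0**2))*68 = (127 + (-5 + 0 + 2*0))*68 = (127 + (-5 + 0 + 0))*68 = (127 - 5)*68 = 122*68 = 8296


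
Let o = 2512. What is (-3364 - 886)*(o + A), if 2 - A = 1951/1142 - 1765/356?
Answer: -1087354852125/101638 ≈ -1.0698e+7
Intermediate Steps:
A = 1067089/203276 (A = 2 - (1951/1142 - 1765/356) = 2 - 1*(-660537/203276) = 2 + 660537/203276 = 1067089/203276 ≈ 5.2495)
(-3364 - 886)*(o + A) = (-3364 - 886)*(2512 + 1067089/203276) = -4250*511696401/203276 = -1087354852125/101638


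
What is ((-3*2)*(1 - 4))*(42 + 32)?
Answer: 1332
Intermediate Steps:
((-3*2)*(1 - 4))*(42 + 32) = -6*(-3)*74 = 18*74 = 1332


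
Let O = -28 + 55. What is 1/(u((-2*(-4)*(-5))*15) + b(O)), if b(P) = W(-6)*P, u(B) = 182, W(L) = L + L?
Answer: -1/142 ≈ -0.0070423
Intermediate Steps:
W(L) = 2*L
O = 27
b(P) = -12*P (b(P) = (2*(-6))*P = -12*P)
1/(u((-2*(-4)*(-5))*15) + b(O)) = 1/(182 - 12*27) = 1/(182 - 324) = 1/(-142) = -1/142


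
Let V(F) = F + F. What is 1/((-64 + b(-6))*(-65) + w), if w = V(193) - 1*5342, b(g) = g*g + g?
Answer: -1/2746 ≈ -0.00036417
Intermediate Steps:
V(F) = 2*F
b(g) = g + g² (b(g) = g² + g = g + g²)
w = -4956 (w = 2*193 - 1*5342 = 386 - 5342 = -4956)
1/((-64 + b(-6))*(-65) + w) = 1/((-64 - 6*(1 - 6))*(-65) - 4956) = 1/((-64 - 6*(-5))*(-65) - 4956) = 1/((-64 + 30)*(-65) - 4956) = 1/(-34*(-65) - 4956) = 1/(2210 - 4956) = 1/(-2746) = -1/2746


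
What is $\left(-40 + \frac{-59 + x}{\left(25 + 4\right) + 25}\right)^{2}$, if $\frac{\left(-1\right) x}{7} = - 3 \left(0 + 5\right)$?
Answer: $\frac{1117249}{729} \approx 1532.6$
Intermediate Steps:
$x = 105$ ($x = - 7 \left(- 3 \left(0 + 5\right)\right) = - 7 \left(\left(-3\right) 5\right) = \left(-7\right) \left(-15\right) = 105$)
$\left(-40 + \frac{-59 + x}{\left(25 + 4\right) + 25}\right)^{2} = \left(-40 + \frac{-59 + 105}{\left(25 + 4\right) + 25}\right)^{2} = \left(-40 + \frac{46}{29 + 25}\right)^{2} = \left(-40 + \frac{46}{54}\right)^{2} = \left(-40 + 46 \cdot \frac{1}{54}\right)^{2} = \left(-40 + \frac{23}{27}\right)^{2} = \left(- \frac{1057}{27}\right)^{2} = \frac{1117249}{729}$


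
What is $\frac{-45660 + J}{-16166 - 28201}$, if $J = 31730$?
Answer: $\frac{13930}{44367} \approx 0.31397$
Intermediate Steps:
$\frac{-45660 + J}{-16166 - 28201} = \frac{-45660 + 31730}{-16166 - 28201} = - \frac{13930}{-44367} = \left(-13930\right) \left(- \frac{1}{44367}\right) = \frac{13930}{44367}$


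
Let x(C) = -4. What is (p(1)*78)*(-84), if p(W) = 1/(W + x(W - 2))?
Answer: 2184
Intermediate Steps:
p(W) = 1/(-4 + W) (p(W) = 1/(W - 4) = 1/(-4 + W))
(p(1)*78)*(-84) = (78/(-4 + 1))*(-84) = (78/(-3))*(-84) = -1/3*78*(-84) = -26*(-84) = 2184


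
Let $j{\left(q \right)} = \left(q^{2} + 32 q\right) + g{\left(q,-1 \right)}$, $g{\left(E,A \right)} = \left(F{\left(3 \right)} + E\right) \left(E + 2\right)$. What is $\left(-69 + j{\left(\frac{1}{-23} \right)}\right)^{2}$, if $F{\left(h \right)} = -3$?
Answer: $\frac{1631028996}{279841} \approx 5828.4$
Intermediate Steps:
$g{\left(E,A \right)} = \left(-3 + E\right) \left(2 + E\right)$ ($g{\left(E,A \right)} = \left(-3 + E\right) \left(E + 2\right) = \left(-3 + E\right) \left(2 + E\right)$)
$j{\left(q \right)} = -6 + 2 q^{2} + 31 q$ ($j{\left(q \right)} = \left(q^{2} + 32 q\right) - \left(6 + q - q^{2}\right) = -6 + 2 q^{2} + 31 q$)
$\left(-69 + j{\left(\frac{1}{-23} \right)}\right)^{2} = \left(-69 + \left(-6 + 2 \left(\frac{1}{-23}\right)^{2} + \frac{31}{-23}\right)\right)^{2} = \left(-69 + \left(-6 + 2 \left(- \frac{1}{23}\right)^{2} + 31 \left(- \frac{1}{23}\right)\right)\right)^{2} = \left(-69 - \frac{3885}{529}\right)^{2} = \left(- \frac{40386}{529}\right)^{2} = \frac{1631028996}{279841}$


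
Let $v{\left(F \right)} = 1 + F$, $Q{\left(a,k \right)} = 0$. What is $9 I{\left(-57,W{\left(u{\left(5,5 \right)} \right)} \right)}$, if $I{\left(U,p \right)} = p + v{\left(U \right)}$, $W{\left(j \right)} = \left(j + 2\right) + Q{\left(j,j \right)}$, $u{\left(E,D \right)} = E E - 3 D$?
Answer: $-396$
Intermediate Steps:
$u{\left(E,D \right)} = E^{2} - 3 D$
$W{\left(j \right)} = 2 + j$ ($W{\left(j \right)} = \left(j + 2\right) + 0 = \left(2 + j\right) + 0 = 2 + j$)
$I{\left(U,p \right)} = 1 + U + p$ ($I{\left(U,p \right)} = p + \left(1 + U\right) = 1 + U + p$)
$9 I{\left(-57,W{\left(u{\left(5,5 \right)} \right)} \right)} = 9 \left(1 - 57 + \left(2 + \left(5^{2} - 15\right)\right)\right) = 9 \left(1 - 57 + \left(2 + \left(25 - 15\right)\right)\right) = 9 \left(1 - 57 + \left(2 + 10\right)\right) = 9 \left(1 - 57 + 12\right) = 9 \left(-44\right) = -396$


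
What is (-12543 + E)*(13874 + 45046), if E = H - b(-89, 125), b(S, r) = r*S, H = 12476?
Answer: 651537360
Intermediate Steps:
b(S, r) = S*r
E = 23601 (E = 12476 - (-89)*125 = 12476 - 1*(-11125) = 12476 + 11125 = 23601)
(-12543 + E)*(13874 + 45046) = (-12543 + 23601)*(13874 + 45046) = 11058*58920 = 651537360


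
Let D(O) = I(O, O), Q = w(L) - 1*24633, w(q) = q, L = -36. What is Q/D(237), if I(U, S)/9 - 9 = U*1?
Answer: -2741/246 ≈ -11.142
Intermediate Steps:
Q = -24669 (Q = -36 - 1*24633 = -36 - 24633 = -24669)
I(U, S) = 81 + 9*U (I(U, S) = 81 + 9*(U*1) = 81 + 9*U)
D(O) = 81 + 9*O
Q/D(237) = -24669/(81 + 9*237) = -24669/(81 + 2133) = -24669/2214 = -24669*1/2214 = -2741/246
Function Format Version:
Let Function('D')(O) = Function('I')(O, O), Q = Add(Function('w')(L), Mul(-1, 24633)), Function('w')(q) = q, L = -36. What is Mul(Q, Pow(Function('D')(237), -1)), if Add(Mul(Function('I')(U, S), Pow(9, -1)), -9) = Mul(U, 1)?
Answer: Rational(-2741, 246) ≈ -11.142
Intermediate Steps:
Q = -24669 (Q = Add(-36, Mul(-1, 24633)) = Add(-36, -24633) = -24669)
Function('I')(U, S) = Add(81, Mul(9, U)) (Function('I')(U, S) = Add(81, Mul(9, Mul(U, 1))) = Add(81, Mul(9, U)))
Function('D')(O) = Add(81, Mul(9, O))
Mul(Q, Pow(Function('D')(237), -1)) = Mul(-24669, Pow(Add(81, Mul(9, 237)), -1)) = Mul(-24669, Pow(Add(81, 2133), -1)) = Mul(-24669, Pow(2214, -1)) = Mul(-24669, Rational(1, 2214)) = Rational(-2741, 246)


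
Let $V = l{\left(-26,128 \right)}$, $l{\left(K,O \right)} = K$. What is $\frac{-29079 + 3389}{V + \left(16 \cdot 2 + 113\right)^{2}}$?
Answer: $- \frac{25690}{20999} \approx -1.2234$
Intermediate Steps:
$V = -26$
$\frac{-29079 + 3389}{V + \left(16 \cdot 2 + 113\right)^{2}} = \frac{-29079 + 3389}{-26 + \left(16 \cdot 2 + 113\right)^{2}} = - \frac{25690}{-26 + \left(32 + 113\right)^{2}} = - \frac{25690}{-26 + 145^{2}} = - \frac{25690}{-26 + 21025} = - \frac{25690}{20999}$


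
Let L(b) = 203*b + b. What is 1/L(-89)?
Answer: -1/18156 ≈ -5.5078e-5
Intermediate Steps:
L(b) = 204*b
1/L(-89) = 1/(204*(-89)) = 1/(-18156) = -1/18156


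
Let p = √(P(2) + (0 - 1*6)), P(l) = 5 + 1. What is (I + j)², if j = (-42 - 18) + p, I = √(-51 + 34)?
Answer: (-60 + I*√17)² ≈ 3583.0 - 494.77*I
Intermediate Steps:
I = I*√17 (I = √(-17) = I*√17 ≈ 4.1231*I)
P(l) = 6
p = 0 (p = √(6 + (0 - 1*6)) = √(6 + (0 - 6)) = √(6 - 6) = √0 = 0)
j = -60 (j = (-42 - 18) + 0 = -60 + 0 = -60)
(I + j)² = (I*√17 - 60)² = (-60 + I*√17)²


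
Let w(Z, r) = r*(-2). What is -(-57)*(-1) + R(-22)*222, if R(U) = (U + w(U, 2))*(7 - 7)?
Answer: -57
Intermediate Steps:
w(Z, r) = -2*r
R(U) = 0 (R(U) = (U - 2*2)*(7 - 7) = (U - 4)*0 = (-4 + U)*0 = 0)
-(-57)*(-1) + R(-22)*222 = -(-57)*(-1) + 0*222 = -1*57 + 0 = -57 + 0 = -57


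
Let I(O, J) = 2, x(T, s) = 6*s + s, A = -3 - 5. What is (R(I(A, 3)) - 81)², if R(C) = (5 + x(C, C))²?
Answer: 78400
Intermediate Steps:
A = -8
x(T, s) = 7*s
R(C) = (5 + 7*C)²
(R(I(A, 3)) - 81)² = ((5 + 7*2)² - 81)² = ((5 + 14)² - 81)² = (19² - 81)² = (361 - 81)² = 280² = 78400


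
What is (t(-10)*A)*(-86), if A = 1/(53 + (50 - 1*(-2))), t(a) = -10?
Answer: 172/21 ≈ 8.1905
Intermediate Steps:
A = 1/105 (A = 1/(53 + (50 + 2)) = 1/(53 + 52) = 1/105 ≈ 0.0095238)
(t(-10)*A)*(-86) = -10*1/105*(-86) = -2/21*(-86) = 172/21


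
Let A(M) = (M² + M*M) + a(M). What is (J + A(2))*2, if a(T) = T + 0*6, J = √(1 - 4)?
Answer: 20 + 2*I*√3 ≈ 20.0 + 3.4641*I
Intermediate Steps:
J = I*√3 (J = √(-3) = I*√3 ≈ 1.732*I)
a(T) = T (a(T) = T + 0 = T)
A(M) = M + 2*M² (A(M) = (M² + M*M) + M = (M² + M²) + M = 2*M² + M = M + 2*M²)
(J + A(2))*2 = (I*√3 + 2*(1 + 2*2))*2 = (I*√3 + 2*(1 + 4))*2 = (I*√3 + 2*5)*2 = (I*√3 + 10)*2 = (10 + I*√3)*2 = 20 + 2*I*√3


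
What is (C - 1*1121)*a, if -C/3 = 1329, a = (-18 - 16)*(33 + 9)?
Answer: 7294224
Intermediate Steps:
a = -1428 (a = -34*42 = -1428)
C = -3987 (C = -3*1329 = -3987)
(C - 1*1121)*a = (-3987 - 1*1121)*(-1428) = (-3987 - 1121)*(-1428) = -5108*(-1428) = 7294224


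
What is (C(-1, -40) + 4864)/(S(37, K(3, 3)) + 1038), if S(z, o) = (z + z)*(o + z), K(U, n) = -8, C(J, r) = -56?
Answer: 601/398 ≈ 1.5100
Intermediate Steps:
S(z, o) = 2*z*(o + z) (S(z, o) = (2*z)*(o + z) = 2*z*(o + z))
(C(-1, -40) + 4864)/(S(37, K(3, 3)) + 1038) = (-56 + 4864)/(2*37*(-8 + 37) + 1038) = 4808/(2*37*29 + 1038) = 4808/(2146 + 1038) = 4808/3184 = 4808*(1/3184) = 601/398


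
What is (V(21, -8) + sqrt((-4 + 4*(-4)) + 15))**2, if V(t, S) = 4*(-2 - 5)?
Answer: (28 - I*sqrt(5))**2 ≈ 779.0 - 125.22*I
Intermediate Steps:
V(t, S) = -28 (V(t, S) = 4*(-7) = -28)
(V(21, -8) + sqrt((-4 + 4*(-4)) + 15))**2 = (-28 + sqrt((-4 + 4*(-4)) + 15))**2 = (-28 + sqrt((-4 - 16) + 15))**2 = (-28 + sqrt(-20 + 15))**2 = (-28 + sqrt(-5))**2 = (-28 + I*sqrt(5))**2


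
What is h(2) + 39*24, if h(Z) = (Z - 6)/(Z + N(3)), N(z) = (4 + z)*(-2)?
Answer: 2809/3 ≈ 936.33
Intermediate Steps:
N(z) = -8 - 2*z
h(Z) = (-6 + Z)/(-14 + Z) (h(Z) = (Z - 6)/(Z + (-8 - 2*3)) = (-6 + Z)/(Z + (-8 - 6)) = (-6 + Z)/(Z - 14) = (-6 + Z)/(-14 + Z))
h(2) + 39*24 = (-6 + 2)/(-14 + 2) + 39*24 = -4/(-12) + 936 = -1/12*(-4) + 936 = ⅓ + 936 = 2809/3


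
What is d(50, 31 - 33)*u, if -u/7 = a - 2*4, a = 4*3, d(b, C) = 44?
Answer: -1232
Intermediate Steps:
a = 12
u = -28 (u = -7*(12 - 2*4) = -7*(12 - 8) = -7*4 = -28)
d(50, 31 - 33)*u = 44*(-28) = -1232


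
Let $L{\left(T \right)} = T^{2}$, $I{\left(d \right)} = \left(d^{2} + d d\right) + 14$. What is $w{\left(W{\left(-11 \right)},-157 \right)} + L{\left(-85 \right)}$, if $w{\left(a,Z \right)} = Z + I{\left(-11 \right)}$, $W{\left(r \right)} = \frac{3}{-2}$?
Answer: $7324$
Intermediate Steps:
$I{\left(d \right)} = 14 + 2 d^{2}$ ($I{\left(d \right)} = \left(d^{2} + d^{2}\right) + 14 = 2 d^{2} + 14 = 14 + 2 d^{2}$)
$W{\left(r \right)} = - \frac{3}{2}$ ($W{\left(r \right)} = 3 \left(- \frac{1}{2}\right) = - \frac{3}{2}$)
$w{\left(a,Z \right)} = 256 + Z$ ($w{\left(a,Z \right)} = Z + \left(14 + 2 \left(-11\right)^{2}\right) = Z + \left(14 + 2 \cdot 121\right) = Z + \left(14 + 242\right) = Z + 256 = 256 + Z$)
$w{\left(W{\left(-11 \right)},-157 \right)} + L{\left(-85 \right)} = \left(256 - 157\right) + \left(-85\right)^{2} = 99 + 7225 = 7324$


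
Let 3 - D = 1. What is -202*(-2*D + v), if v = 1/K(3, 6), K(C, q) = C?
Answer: 2222/3 ≈ 740.67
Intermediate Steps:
D = 2 (D = 3 - 1*1 = 3 - 1 = 2)
v = ⅓ (v = 1/3 = ⅓ ≈ 0.33333)
-202*(-2*D + v) = -202*(-2*2 + ⅓) = -202*(-4 + ⅓) = -202*(-11/3) = 2222/3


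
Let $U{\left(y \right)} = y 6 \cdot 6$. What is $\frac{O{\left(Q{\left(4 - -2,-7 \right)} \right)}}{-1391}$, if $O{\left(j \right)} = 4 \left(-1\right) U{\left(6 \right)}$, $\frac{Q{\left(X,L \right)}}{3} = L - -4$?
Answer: $\frac{864}{1391} \approx 0.62114$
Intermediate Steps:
$Q{\left(X,L \right)} = 12 + 3 L$ ($Q{\left(X,L \right)} = 3 \left(L - -4\right) = 3 \left(L + 4\right) = 3 \left(4 + L\right) = 12 + 3 L$)
$U{\left(y \right)} = 36 y$ ($U{\left(y \right)} = 6 y 6 = 36 y$)
$O{\left(j \right)} = -864$ ($O{\left(j \right)} = 4 \left(-1\right) 36 \cdot 6 = \left(-4\right) 216 = -864$)
$\frac{O{\left(Q{\left(4 - -2,-7 \right)} \right)}}{-1391} = - \frac{864}{-1391} = \left(-864\right) \left(- \frac{1}{1391}\right) = \frac{864}{1391}$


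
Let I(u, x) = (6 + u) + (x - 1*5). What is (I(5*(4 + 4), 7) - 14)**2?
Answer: 1156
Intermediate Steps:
I(u, x) = 1 + u + x (I(u, x) = (6 + u) + (x - 5) = (6 + u) + (-5 + x) = 1 + u + x)
(I(5*(4 + 4), 7) - 14)**2 = ((1 + 5*(4 + 4) + 7) - 14)**2 = ((1 + 5*8 + 7) - 14)**2 = ((1 + 40 + 7) - 14)**2 = (48 - 14)**2 = 34**2 = 1156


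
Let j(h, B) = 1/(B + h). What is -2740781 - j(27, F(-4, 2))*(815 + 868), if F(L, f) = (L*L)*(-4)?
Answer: -101407214/37 ≈ -2.7407e+6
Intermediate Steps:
F(L, f) = -4*L**2 (F(L, f) = L**2*(-4) = -4*L**2)
-2740781 - j(27, F(-4, 2))*(815 + 868) = -2740781 - (815 + 868)/(-4*(-4)**2 + 27) = -2740781 - 1683/(-4*16 + 27) = -2740781 - 1683/(-64 + 27) = -2740781 - 1683/(-37) = -2740781 - (-1)*1683/37 = -2740781 - 1*(-1683/37) = -2740781 + 1683/37 = -101407214/37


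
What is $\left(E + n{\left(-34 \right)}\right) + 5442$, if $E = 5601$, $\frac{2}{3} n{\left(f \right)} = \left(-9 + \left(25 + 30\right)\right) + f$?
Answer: $11061$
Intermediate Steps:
$n{\left(f \right)} = 69 + \frac{3 f}{2}$ ($n{\left(f \right)} = \frac{3 \left(\left(-9 + \left(25 + 30\right)\right) + f\right)}{2} = \frac{3 \left(\left(-9 + 55\right) + f\right)}{2} = \frac{3 \left(46 + f\right)}{2} = 69 + \frac{3 f}{2}$)
$\left(E + n{\left(-34 \right)}\right) + 5442 = \left(5601 + \left(69 + \frac{3}{2} \left(-34\right)\right)\right) + 5442 = \left(5601 + \left(69 - 51\right)\right) + 5442 = \left(5601 + 18\right) + 5442 = 5619 + 5442 = 11061$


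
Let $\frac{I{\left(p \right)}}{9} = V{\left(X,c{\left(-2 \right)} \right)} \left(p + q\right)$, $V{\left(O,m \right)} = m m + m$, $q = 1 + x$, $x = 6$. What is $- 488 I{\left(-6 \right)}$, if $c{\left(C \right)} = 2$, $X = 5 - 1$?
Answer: $-26352$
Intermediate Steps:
$X = 4$
$q = 7$ ($q = 1 + 6 = 7$)
$V{\left(O,m \right)} = m + m^{2}$ ($V{\left(O,m \right)} = m^{2} + m = m + m^{2}$)
$I{\left(p \right)} = 378 + 54 p$ ($I{\left(p \right)} = 9 \cdot 2 \left(1 + 2\right) \left(p + 7\right) = 9 \cdot 2 \cdot 3 \left(7 + p\right) = 9 \cdot 6 \left(7 + p\right) = 9 \left(42 + 6 p\right) = 378 + 54 p$)
$- 488 I{\left(-6 \right)} = - 488 \left(378 + 54 \left(-6\right)\right) = - 488 \left(378 - 324\right) = \left(-488\right) 54 = -26352$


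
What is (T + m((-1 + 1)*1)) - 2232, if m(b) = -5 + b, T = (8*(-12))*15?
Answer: -3677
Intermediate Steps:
T = -1440 (T = -96*15 = -1440)
(T + m((-1 + 1)*1)) - 2232 = (-1440 + (-5 + (-1 + 1)*1)) - 2232 = (-1440 + (-5 + 0*1)) - 2232 = (-1440 + (-5 + 0)) - 2232 = (-1440 - 5) - 2232 = -1445 - 2232 = -3677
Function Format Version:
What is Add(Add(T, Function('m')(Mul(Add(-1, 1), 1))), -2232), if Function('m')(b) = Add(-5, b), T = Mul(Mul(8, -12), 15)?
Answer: -3677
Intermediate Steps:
T = -1440 (T = Mul(-96, 15) = -1440)
Add(Add(T, Function('m')(Mul(Add(-1, 1), 1))), -2232) = Add(Add(-1440, Add(-5, Mul(Add(-1, 1), 1))), -2232) = Add(Add(-1440, Add(-5, Mul(0, 1))), -2232) = Add(Add(-1440, Add(-5, 0)), -2232) = Add(Add(-1440, -5), -2232) = Add(-1445, -2232) = -3677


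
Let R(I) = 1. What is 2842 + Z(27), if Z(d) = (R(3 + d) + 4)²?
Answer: 2867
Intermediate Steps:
Z(d) = 25 (Z(d) = (1 + 4)² = 5² = 25)
2842 + Z(27) = 2842 + 25 = 2867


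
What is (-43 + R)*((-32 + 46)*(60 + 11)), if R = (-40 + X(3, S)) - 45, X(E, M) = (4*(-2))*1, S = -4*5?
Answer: -135184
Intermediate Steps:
S = -20
X(E, M) = -8 (X(E, M) = -8*1 = -8)
R = -93 (R = (-40 - 8) - 45 = -48 - 45 = -93)
(-43 + R)*((-32 + 46)*(60 + 11)) = (-43 - 93)*((-32 + 46)*(60 + 11)) = -1904*71 = -136*994 = -135184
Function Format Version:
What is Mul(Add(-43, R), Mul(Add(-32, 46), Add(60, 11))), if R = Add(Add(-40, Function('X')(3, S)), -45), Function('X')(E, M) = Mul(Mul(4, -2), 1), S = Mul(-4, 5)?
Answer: -135184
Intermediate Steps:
S = -20
Function('X')(E, M) = -8 (Function('X')(E, M) = Mul(-8, 1) = -8)
R = -93 (R = Add(Add(-40, -8), -45) = Add(-48, -45) = -93)
Mul(Add(-43, R), Mul(Add(-32, 46), Add(60, 11))) = Mul(Add(-43, -93), Mul(Add(-32, 46), Add(60, 11))) = Mul(-136, Mul(14, 71)) = Mul(-136, 994) = -135184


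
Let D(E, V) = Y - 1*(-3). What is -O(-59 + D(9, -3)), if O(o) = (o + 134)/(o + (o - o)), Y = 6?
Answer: 42/25 ≈ 1.6800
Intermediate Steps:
D(E, V) = 9 (D(E, V) = 6 - 1*(-3) = 6 + 3 = 9)
O(o) = (134 + o)/o (O(o) = (134 + o)/(o + 0) = (134 + o)/o)
-O(-59 + D(9, -3)) = -(134 + (-59 + 9))/(-59 + 9) = -(134 - 50)/(-50) = -(-1)*84/50 = -1*(-42/25) = 42/25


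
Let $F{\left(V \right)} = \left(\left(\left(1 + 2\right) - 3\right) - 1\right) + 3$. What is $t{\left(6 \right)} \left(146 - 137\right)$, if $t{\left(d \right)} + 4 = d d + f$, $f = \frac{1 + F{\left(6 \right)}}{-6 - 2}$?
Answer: $\frac{2277}{8} \approx 284.63$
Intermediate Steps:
$F{\left(V \right)} = 2$ ($F{\left(V \right)} = \left(\left(3 - 3\right) - 1\right) + 3 = \left(0 - 1\right) + 3 = -1 + 3 = 2$)
$f = - \frac{3}{8}$ ($f = \frac{1 + 2}{-6 - 2} = \frac{3}{-8} = 3 \left(- \frac{1}{8}\right) = - \frac{3}{8} \approx -0.375$)
$t{\left(d \right)} = - \frac{35}{8} + d^{2}$ ($t{\left(d \right)} = -4 + \left(d d - \frac{3}{8}\right) = -4 + \left(d^{2} - \frac{3}{8}\right) = -4 + \left(- \frac{3}{8} + d^{2}\right) = - \frac{35}{8} + d^{2}$)
$t{\left(6 \right)} \left(146 - 137\right) = \left(- \frac{35}{8} + 6^{2}\right) \left(146 - 137\right) = \left(- \frac{35}{8} + 36\right) 9 = \frac{253}{8} \cdot 9 = \frac{2277}{8}$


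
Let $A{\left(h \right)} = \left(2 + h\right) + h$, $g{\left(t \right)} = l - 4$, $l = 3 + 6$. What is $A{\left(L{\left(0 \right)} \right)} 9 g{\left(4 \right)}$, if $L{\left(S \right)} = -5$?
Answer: $-360$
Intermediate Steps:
$l = 9$
$g{\left(t \right)} = 5$ ($g{\left(t \right)} = 9 - 4 = 5$)
$A{\left(h \right)} = 2 + 2 h$
$A{\left(L{\left(0 \right)} \right)} 9 g{\left(4 \right)} = \left(2 + 2 \left(-5\right)\right) 9 \cdot 5 = \left(2 - 10\right) 9 \cdot 5 = \left(-8\right) 9 \cdot 5 = \left(-72\right) 5 = -360$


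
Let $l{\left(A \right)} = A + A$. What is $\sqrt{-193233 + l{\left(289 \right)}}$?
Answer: $i \sqrt{192655} \approx 438.92 i$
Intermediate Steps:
$l{\left(A \right)} = 2 A$
$\sqrt{-193233 + l{\left(289 \right)}} = \sqrt{-193233 + 2 \cdot 289} = \sqrt{-193233 + 578} = \sqrt{-192655} = i \sqrt{192655}$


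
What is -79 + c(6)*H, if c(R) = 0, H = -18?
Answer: -79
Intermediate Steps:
-79 + c(6)*H = -79 + 0*(-18) = -79 + 0 = -79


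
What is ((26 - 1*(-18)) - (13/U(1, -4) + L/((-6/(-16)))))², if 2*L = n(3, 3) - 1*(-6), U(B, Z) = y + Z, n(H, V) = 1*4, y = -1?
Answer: 249001/225 ≈ 1106.7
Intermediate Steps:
n(H, V) = 4
U(B, Z) = -1 + Z
L = 5 (L = (4 - 1*(-6))/2 = (4 + 6)/2 = (½)*10 = 5)
((26 - 1*(-18)) - (13/U(1, -4) + L/((-6/(-16)))))² = ((26 - 1*(-18)) - (13/(-1 - 4) + 5/((-6/(-16)))))² = ((26 + 18) - (13/(-5) + 5/((-6*(-1/16)))))² = (44 - (13*(-⅕) + 5/(3/8)))² = (44 - (-13/5 + 5*(8/3)))² = (44 - (-13/5 + 40/3))² = (44 - 1*161/15)² = (44 - 161/15)² = (499/15)² = 249001/225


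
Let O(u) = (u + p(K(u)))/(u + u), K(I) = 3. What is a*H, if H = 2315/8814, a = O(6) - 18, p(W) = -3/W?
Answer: -488465/105768 ≈ -4.6183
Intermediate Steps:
O(u) = (-1 + u)/(2*u) (O(u) = (u - 3/3)/(u + u) = (u - 3*⅓)/((2*u)) = (u - 1)*(1/(2*u)) = (-1 + u)*(1/(2*u)) = (-1 + u)/(2*u))
a = -211/12 (a = (½)*(-1 + 6)/6 - 18 = (½)*(⅙)*5 - 18 = 5/12 - 18 = -211/12 ≈ -17.583)
H = 2315/8814 (H = 2315*(1/8814) = 2315/8814 ≈ 0.26265)
a*H = -211/12*2315/8814 = -488465/105768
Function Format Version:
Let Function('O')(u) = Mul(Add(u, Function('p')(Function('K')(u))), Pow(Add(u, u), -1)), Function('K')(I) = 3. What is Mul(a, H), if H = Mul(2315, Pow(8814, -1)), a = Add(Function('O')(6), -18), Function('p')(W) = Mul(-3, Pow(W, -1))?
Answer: Rational(-488465, 105768) ≈ -4.6183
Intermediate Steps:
Function('O')(u) = Mul(Rational(1, 2), Pow(u, -1), Add(-1, u)) (Function('O')(u) = Mul(Add(u, Mul(-3, Pow(3, -1))), Pow(Add(u, u), -1)) = Mul(Add(u, Mul(-3, Rational(1, 3))), Pow(Mul(2, u), -1)) = Mul(Add(u, -1), Mul(Rational(1, 2), Pow(u, -1))) = Mul(Add(-1, u), Mul(Rational(1, 2), Pow(u, -1))) = Mul(Rational(1, 2), Pow(u, -1), Add(-1, u)))
a = Rational(-211, 12) (a = Add(Mul(Rational(1, 2), Pow(6, -1), Add(-1, 6)), -18) = Add(Mul(Rational(1, 2), Rational(1, 6), 5), -18) = Add(Rational(5, 12), -18) = Rational(-211, 12) ≈ -17.583)
H = Rational(2315, 8814) (H = Mul(2315, Rational(1, 8814)) = Rational(2315, 8814) ≈ 0.26265)
Mul(a, H) = Mul(Rational(-211, 12), Rational(2315, 8814)) = Rational(-488465, 105768)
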